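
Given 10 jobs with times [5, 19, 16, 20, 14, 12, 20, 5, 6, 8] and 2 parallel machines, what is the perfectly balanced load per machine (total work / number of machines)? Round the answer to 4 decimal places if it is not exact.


Total processing time = 5 + 19 + 16 + 20 + 14 + 12 + 20 + 5 + 6 + 8 = 125
Number of machines = 2
Ideal balanced load = 125 / 2 = 62.5

62.5


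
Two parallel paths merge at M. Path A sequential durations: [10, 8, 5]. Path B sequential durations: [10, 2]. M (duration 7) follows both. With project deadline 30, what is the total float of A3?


Forward pass: ES(A3) = sum of predecessors on chain A = 18
EF = ES + duration = 18 + 5 = 23
Backward pass: LF(M) = deadline = 30; LS(M) = 30 - 7 = 23
LF(A3) = LS(M) - sum(successors on chain A) = 23 - 0 = 23
LS = LF - duration = 23 - 5 = 18
Total float = LS - ES = 18 - 18 = 0

0


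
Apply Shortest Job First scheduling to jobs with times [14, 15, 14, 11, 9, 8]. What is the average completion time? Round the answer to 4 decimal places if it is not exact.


SJF order (ascending): [8, 9, 11, 14, 14, 15]
Completion times:
  Job 1: burst=8, C=8
  Job 2: burst=9, C=17
  Job 3: burst=11, C=28
  Job 4: burst=14, C=42
  Job 5: burst=14, C=56
  Job 6: burst=15, C=71
Average completion = 222/6 = 37.0

37.0


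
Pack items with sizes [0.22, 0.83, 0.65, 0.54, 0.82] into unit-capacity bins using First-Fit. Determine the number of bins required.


Place items sequentially using First-Fit:
  Item 0.22 -> new Bin 1
  Item 0.83 -> new Bin 2
  Item 0.65 -> Bin 1 (now 0.87)
  Item 0.54 -> new Bin 3
  Item 0.82 -> new Bin 4
Total bins used = 4

4


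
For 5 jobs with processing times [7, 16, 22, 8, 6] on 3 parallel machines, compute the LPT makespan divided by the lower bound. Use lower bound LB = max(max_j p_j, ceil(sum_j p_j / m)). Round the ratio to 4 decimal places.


LPT order: [22, 16, 8, 7, 6]
Machine loads after assignment: [22, 16, 21]
LPT makespan = 22
Lower bound = max(max_job, ceil(total/3)) = max(22, 20) = 22
Ratio = 22 / 22 = 1.0

1.0


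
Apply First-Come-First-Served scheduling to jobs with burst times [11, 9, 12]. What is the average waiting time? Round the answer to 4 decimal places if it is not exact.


FCFS order (as given): [11, 9, 12]
Waiting times:
  Job 1: wait = 0
  Job 2: wait = 11
  Job 3: wait = 20
Sum of waiting times = 31
Average waiting time = 31/3 = 10.3333

10.3333


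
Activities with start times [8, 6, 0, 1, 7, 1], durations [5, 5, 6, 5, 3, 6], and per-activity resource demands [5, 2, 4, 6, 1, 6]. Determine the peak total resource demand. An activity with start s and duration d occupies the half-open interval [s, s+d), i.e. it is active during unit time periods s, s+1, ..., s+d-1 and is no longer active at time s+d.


Each activity i is active on [start_i, start_i + duration_i).
Compute total resource usage per time slot:
  t=0: active resources = [4], total = 4
  t=1: active resources = [4, 6, 6], total = 16
  t=2: active resources = [4, 6, 6], total = 16
  t=3: active resources = [4, 6, 6], total = 16
  t=4: active resources = [4, 6, 6], total = 16
  t=5: active resources = [4, 6, 6], total = 16
  t=6: active resources = [2, 6], total = 8
  t=7: active resources = [2, 1], total = 3
  t=8: active resources = [5, 2, 1], total = 8
  t=9: active resources = [5, 2, 1], total = 8
  t=10: active resources = [5, 2], total = 7
  t=11: active resources = [5], total = 5
  t=12: active resources = [5], total = 5
Peak resource demand = 16

16


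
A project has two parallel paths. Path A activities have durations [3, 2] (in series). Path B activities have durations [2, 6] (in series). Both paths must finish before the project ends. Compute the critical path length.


Path A total = 3 + 2 = 5
Path B total = 2 + 6 = 8
Critical path = longest path = max(5, 8) = 8

8


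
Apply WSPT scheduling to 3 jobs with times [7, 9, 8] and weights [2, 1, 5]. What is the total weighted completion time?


Compute p/w ratios and sort ascending (WSPT): [(8, 5), (7, 2), (9, 1)]
Compute weighted completion times:
  Job (p=8,w=5): C=8, w*C=5*8=40
  Job (p=7,w=2): C=15, w*C=2*15=30
  Job (p=9,w=1): C=24, w*C=1*24=24
Total weighted completion time = 94

94


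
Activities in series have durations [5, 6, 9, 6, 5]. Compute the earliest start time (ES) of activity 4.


Activity 4 starts after activities 1 through 3 complete.
Predecessor durations: [5, 6, 9]
ES = 5 + 6 + 9 = 20

20


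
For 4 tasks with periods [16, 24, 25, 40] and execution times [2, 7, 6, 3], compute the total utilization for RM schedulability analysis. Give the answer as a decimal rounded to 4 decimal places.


Compute individual utilizations (exact fractions):
  Task 1: C/T = 2/16 = 1/8 (approx. 0.125)
  Task 2: C/T = 7/24 (approx. 0.2917)
  Task 3: C/T = 6/25 (approx. 0.24)
  Task 4: C/T = 3/40 (approx. 0.075)
Total utilization U = 1/8 + 7/24 + 6/25 + 3/40 = 439/600
Rounded to 4 decimal places: U = 0.7317
RM (Liu & Layland) bound for 4 tasks = 0.756828; compare with U = 439/600 (approx. 0.731667)
U <= bound, so schedulable by RM sufficient condition.

0.7317


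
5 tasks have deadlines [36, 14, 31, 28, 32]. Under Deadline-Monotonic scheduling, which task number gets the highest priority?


Sort tasks by relative deadline (ascending):
  Task 2: deadline = 14
  Task 4: deadline = 28
  Task 3: deadline = 31
  Task 5: deadline = 32
  Task 1: deadline = 36
Priority order (highest first): [2, 4, 3, 5, 1]
Highest priority task = 2

2


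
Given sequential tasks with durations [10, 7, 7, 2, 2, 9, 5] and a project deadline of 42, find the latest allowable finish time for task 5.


LF(activity 5) = deadline - sum of successor durations
Successors: activities 6 through 7 with durations [9, 5]
Sum of successor durations = 14
LF = 42 - 14 = 28

28


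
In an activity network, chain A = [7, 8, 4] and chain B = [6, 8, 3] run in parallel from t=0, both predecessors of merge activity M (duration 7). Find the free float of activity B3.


ES(B3) = sum of predecessors on chain B = 14
EF(B3) = ES + duration = 14 + 3 = 17
Successor of B3 is M. ES(M) = max(sum(A), sum(B)) = max(19, 17) = 19
Free float = ES(successor) - EF(current) = 19 - 17 = 2

2


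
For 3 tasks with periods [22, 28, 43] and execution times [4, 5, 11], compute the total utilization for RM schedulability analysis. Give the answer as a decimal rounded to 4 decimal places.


Compute individual utilizations (exact fractions):
  Task 1: C/T = 4/22 = 2/11 (approx. 0.1818)
  Task 2: C/T = 5/28 (approx. 0.1786)
  Task 3: C/T = 11/43 (approx. 0.2558)
Total utilization U = 2/11 + 5/28 + 11/43 = 8161/13244
Rounded to 4 decimal places: U = 0.6162
RM (Liu & Layland) bound for 3 tasks = 0.779763; compare with U = 8161/13244 (approx. 0.616204)
U <= bound, so schedulable by RM sufficient condition.

0.6162


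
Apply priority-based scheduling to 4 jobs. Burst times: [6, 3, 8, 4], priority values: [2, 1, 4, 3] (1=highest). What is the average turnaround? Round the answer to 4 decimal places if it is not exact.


Sort by priority (ascending = highest first):
Order: [(1, 3), (2, 6), (3, 4), (4, 8)]
Completion times:
  Priority 1, burst=3, C=3
  Priority 2, burst=6, C=9
  Priority 3, burst=4, C=13
  Priority 4, burst=8, C=21
Average turnaround = 46/4 = 11.5

11.5


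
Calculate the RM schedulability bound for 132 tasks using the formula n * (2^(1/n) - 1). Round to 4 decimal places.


Compute 2^(1/132) = 1.0052649263
Subtract 1: 1.0052649263 - 1 = 0.0052649263
Multiply by n: 132 * 0.0052649263 = 0.6949702716
Round to 4 dp: 0.6950

0.6950


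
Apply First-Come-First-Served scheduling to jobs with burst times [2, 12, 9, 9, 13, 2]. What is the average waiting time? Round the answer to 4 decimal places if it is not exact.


FCFS order (as given): [2, 12, 9, 9, 13, 2]
Waiting times:
  Job 1: wait = 0
  Job 2: wait = 2
  Job 3: wait = 14
  Job 4: wait = 23
  Job 5: wait = 32
  Job 6: wait = 45
Sum of waiting times = 116
Average waiting time = 116/6 = 19.3333

19.3333


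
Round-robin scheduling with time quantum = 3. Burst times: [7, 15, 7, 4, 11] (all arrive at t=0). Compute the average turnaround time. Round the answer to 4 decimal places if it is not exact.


Time quantum = 3
Execution trace:
  J1 runs 3 units, time = 3
  J2 runs 3 units, time = 6
  J3 runs 3 units, time = 9
  J4 runs 3 units, time = 12
  J5 runs 3 units, time = 15
  J1 runs 3 units, time = 18
  J2 runs 3 units, time = 21
  J3 runs 3 units, time = 24
  J4 runs 1 units, time = 25
  J5 runs 3 units, time = 28
  J1 runs 1 units, time = 29
  J2 runs 3 units, time = 32
  J3 runs 1 units, time = 33
  J5 runs 3 units, time = 36
  J2 runs 3 units, time = 39
  J5 runs 2 units, time = 41
  J2 runs 3 units, time = 44
Finish times: [29, 44, 33, 25, 41]
Average turnaround = 172/5 = 34.4

34.4


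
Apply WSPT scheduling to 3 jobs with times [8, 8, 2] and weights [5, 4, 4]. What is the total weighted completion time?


Compute p/w ratios and sort ascending (WSPT): [(2, 4), (8, 5), (8, 4)]
Compute weighted completion times:
  Job (p=2,w=4): C=2, w*C=4*2=8
  Job (p=8,w=5): C=10, w*C=5*10=50
  Job (p=8,w=4): C=18, w*C=4*18=72
Total weighted completion time = 130

130


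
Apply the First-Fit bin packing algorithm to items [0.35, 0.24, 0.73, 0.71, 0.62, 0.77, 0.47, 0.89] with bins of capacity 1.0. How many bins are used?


Place items sequentially using First-Fit:
  Item 0.35 -> new Bin 1
  Item 0.24 -> Bin 1 (now 0.59)
  Item 0.73 -> new Bin 2
  Item 0.71 -> new Bin 3
  Item 0.62 -> new Bin 4
  Item 0.77 -> new Bin 5
  Item 0.47 -> new Bin 6
  Item 0.89 -> new Bin 7
Total bins used = 7

7


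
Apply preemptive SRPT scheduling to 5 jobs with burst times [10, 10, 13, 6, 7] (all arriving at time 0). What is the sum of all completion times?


Since all jobs arrive at t=0, SRPT equals SPT ordering.
SPT order: [6, 7, 10, 10, 13]
Completion times:
  Job 1: p=6, C=6
  Job 2: p=7, C=13
  Job 3: p=10, C=23
  Job 4: p=10, C=33
  Job 5: p=13, C=46
Total completion time = 6 + 13 + 23 + 33 + 46 = 121

121


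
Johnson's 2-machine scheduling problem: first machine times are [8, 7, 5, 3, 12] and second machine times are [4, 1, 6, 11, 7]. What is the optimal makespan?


Apply Johnson's rule:
  Group 1 (a <= b): [(4, 3, 11), (3, 5, 6)]
  Group 2 (a > b): [(5, 12, 7), (1, 8, 4), (2, 7, 1)]
Optimal job order: [4, 3, 5, 1, 2]
Schedule:
  Job 4: M1 done at 3, M2 done at 14
  Job 3: M1 done at 8, M2 done at 20
  Job 5: M1 done at 20, M2 done at 27
  Job 1: M1 done at 28, M2 done at 32
  Job 2: M1 done at 35, M2 done at 36
Makespan = 36

36


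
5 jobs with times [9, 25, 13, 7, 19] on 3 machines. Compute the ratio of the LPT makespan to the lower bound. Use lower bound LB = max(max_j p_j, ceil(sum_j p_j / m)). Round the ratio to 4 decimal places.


LPT order: [25, 19, 13, 9, 7]
Machine loads after assignment: [25, 26, 22]
LPT makespan = 26
Lower bound = max(max_job, ceil(total/3)) = max(25, 25) = 25
Ratio = 26 / 25 = 1.04

1.04


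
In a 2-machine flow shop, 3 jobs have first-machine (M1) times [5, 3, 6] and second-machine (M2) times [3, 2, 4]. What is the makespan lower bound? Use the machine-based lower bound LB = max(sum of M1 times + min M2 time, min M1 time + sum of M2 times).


LB1 = sum(M1 times) + min(M2 times) = 14 + 2 = 16
LB2 = min(M1 times) + sum(M2 times) = 3 + 9 = 12
Lower bound = max(LB1, LB2) = max(16, 12) = 16

16


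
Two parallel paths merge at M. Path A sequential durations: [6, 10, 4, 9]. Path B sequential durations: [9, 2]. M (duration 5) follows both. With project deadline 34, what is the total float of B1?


Forward pass: ES(B1) = sum of predecessors on chain B = 0
EF = ES + duration = 0 + 9 = 9
Backward pass: LF(M) = deadline = 34; LS(M) = 34 - 5 = 29
LF(B1) = LS(M) - sum(successors on chain B) = 29 - 2 = 27
LS = LF - duration = 27 - 9 = 18
Total float = LS - ES = 18 - 0 = 18

18


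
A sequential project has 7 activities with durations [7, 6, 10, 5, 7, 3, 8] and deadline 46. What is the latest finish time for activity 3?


LF(activity 3) = deadline - sum of successor durations
Successors: activities 4 through 7 with durations [5, 7, 3, 8]
Sum of successor durations = 23
LF = 46 - 23 = 23

23


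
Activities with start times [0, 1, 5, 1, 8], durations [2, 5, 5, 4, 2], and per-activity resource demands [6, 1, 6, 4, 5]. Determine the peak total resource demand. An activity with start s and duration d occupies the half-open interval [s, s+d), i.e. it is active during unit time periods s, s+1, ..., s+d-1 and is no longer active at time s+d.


Each activity i is active on [start_i, start_i + duration_i).
Compute total resource usage per time slot:
  t=0: active resources = [6], total = 6
  t=1: active resources = [6, 1, 4], total = 11
  t=2: active resources = [1, 4], total = 5
  t=3: active resources = [1, 4], total = 5
  t=4: active resources = [1, 4], total = 5
  t=5: active resources = [1, 6], total = 7
  t=6: active resources = [6], total = 6
  t=7: active resources = [6], total = 6
  t=8: active resources = [6, 5], total = 11
  t=9: active resources = [6, 5], total = 11
Peak resource demand = 11

11


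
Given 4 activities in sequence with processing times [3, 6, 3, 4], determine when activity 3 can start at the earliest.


Activity 3 starts after activities 1 through 2 complete.
Predecessor durations: [3, 6]
ES = 3 + 6 = 9

9


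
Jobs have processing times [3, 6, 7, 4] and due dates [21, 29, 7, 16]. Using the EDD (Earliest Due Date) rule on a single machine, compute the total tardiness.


Sort by due date (EDD order): [(7, 7), (4, 16), (3, 21), (6, 29)]
Compute completion times and tardiness:
  Job 1: p=7, d=7, C=7, tardiness=max(0,7-7)=0
  Job 2: p=4, d=16, C=11, tardiness=max(0,11-16)=0
  Job 3: p=3, d=21, C=14, tardiness=max(0,14-21)=0
  Job 4: p=6, d=29, C=20, tardiness=max(0,20-29)=0
Total tardiness = 0

0


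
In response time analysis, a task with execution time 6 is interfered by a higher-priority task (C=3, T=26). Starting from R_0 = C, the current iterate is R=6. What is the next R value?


R_next = C + ceil(R_prev / T_hp) * C_hp
ceil(6 / 26) = ceil(0.2308) = 1
Interference = 1 * 3 = 3
R_next = 6 + 3 = 9

9


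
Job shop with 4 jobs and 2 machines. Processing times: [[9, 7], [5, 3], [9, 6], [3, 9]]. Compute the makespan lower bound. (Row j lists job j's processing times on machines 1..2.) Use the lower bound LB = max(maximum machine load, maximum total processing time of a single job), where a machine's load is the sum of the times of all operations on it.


Machine loads:
  Machine 1: 9 + 5 + 9 + 3 = 26
  Machine 2: 7 + 3 + 6 + 9 = 25
Max machine load = 26
Job totals:
  Job 1: 16
  Job 2: 8
  Job 3: 15
  Job 4: 12
Max job total = 16
Lower bound = max(26, 16) = 26

26


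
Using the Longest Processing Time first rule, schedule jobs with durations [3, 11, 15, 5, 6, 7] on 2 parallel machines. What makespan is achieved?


Sort jobs in decreasing order (LPT): [15, 11, 7, 6, 5, 3]
Assign each job to the least loaded machine:
  Machine 1: jobs [15, 6, 3], load = 24
  Machine 2: jobs [11, 7, 5], load = 23
Makespan = max load = 24

24


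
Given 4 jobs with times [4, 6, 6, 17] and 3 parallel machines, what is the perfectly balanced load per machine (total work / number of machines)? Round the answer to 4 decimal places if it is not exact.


Total processing time = 4 + 6 + 6 + 17 = 33
Number of machines = 3
Ideal balanced load = 33 / 3 = 11.0

11.0


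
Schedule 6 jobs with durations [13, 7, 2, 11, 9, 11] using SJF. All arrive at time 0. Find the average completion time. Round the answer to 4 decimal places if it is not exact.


SJF order (ascending): [2, 7, 9, 11, 11, 13]
Completion times:
  Job 1: burst=2, C=2
  Job 2: burst=7, C=9
  Job 3: burst=9, C=18
  Job 4: burst=11, C=29
  Job 5: burst=11, C=40
  Job 6: burst=13, C=53
Average completion = 151/6 = 25.1667

25.1667


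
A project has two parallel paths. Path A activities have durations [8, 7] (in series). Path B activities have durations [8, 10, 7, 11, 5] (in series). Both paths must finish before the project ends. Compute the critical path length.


Path A total = 8 + 7 = 15
Path B total = 8 + 10 + 7 + 11 + 5 = 41
Critical path = longest path = max(15, 41) = 41

41


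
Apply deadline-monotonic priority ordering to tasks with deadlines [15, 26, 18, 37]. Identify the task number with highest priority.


Sort tasks by relative deadline (ascending):
  Task 1: deadline = 15
  Task 3: deadline = 18
  Task 2: deadline = 26
  Task 4: deadline = 37
Priority order (highest first): [1, 3, 2, 4]
Highest priority task = 1

1


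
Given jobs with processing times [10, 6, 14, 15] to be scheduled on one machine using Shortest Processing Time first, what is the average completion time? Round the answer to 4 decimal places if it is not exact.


Sort jobs by processing time (SPT order): [6, 10, 14, 15]
Compute completion times sequentially:
  Job 1: processing = 6, completes at 6
  Job 2: processing = 10, completes at 16
  Job 3: processing = 14, completes at 30
  Job 4: processing = 15, completes at 45
Sum of completion times = 97
Average completion time = 97/4 = 24.25

24.25


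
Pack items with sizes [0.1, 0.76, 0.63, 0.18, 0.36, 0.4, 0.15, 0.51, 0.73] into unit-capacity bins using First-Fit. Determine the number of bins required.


Place items sequentially using First-Fit:
  Item 0.1 -> new Bin 1
  Item 0.76 -> Bin 1 (now 0.86)
  Item 0.63 -> new Bin 2
  Item 0.18 -> Bin 2 (now 0.81)
  Item 0.36 -> new Bin 3
  Item 0.4 -> Bin 3 (now 0.76)
  Item 0.15 -> Bin 2 (now 0.96)
  Item 0.51 -> new Bin 4
  Item 0.73 -> new Bin 5
Total bins used = 5

5


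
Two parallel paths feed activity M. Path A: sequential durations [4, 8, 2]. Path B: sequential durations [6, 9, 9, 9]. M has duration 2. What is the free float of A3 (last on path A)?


ES(A3) = sum of predecessors on chain A = 12
EF(A3) = ES + duration = 12 + 2 = 14
Successor of A3 is M. ES(M) = max(sum(A), sum(B)) = max(14, 33) = 33
Free float = ES(successor) - EF(current) = 33 - 14 = 19

19


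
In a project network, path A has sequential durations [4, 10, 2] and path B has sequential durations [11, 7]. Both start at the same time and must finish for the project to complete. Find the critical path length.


Path A total = 4 + 10 + 2 = 16
Path B total = 11 + 7 = 18
Critical path = longest path = max(16, 18) = 18

18


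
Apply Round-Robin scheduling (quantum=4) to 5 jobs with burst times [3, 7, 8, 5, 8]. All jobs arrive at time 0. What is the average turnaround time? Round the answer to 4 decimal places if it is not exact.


Time quantum = 4
Execution trace:
  J1 runs 3 units, time = 3
  J2 runs 4 units, time = 7
  J3 runs 4 units, time = 11
  J4 runs 4 units, time = 15
  J5 runs 4 units, time = 19
  J2 runs 3 units, time = 22
  J3 runs 4 units, time = 26
  J4 runs 1 units, time = 27
  J5 runs 4 units, time = 31
Finish times: [3, 22, 26, 27, 31]
Average turnaround = 109/5 = 21.8

21.8


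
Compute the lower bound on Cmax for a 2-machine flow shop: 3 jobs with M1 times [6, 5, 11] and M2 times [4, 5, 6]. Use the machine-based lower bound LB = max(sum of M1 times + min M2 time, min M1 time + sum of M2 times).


LB1 = sum(M1 times) + min(M2 times) = 22 + 4 = 26
LB2 = min(M1 times) + sum(M2 times) = 5 + 15 = 20
Lower bound = max(LB1, LB2) = max(26, 20) = 26

26


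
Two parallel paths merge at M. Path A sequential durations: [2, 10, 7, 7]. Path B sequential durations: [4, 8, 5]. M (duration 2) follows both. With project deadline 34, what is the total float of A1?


Forward pass: ES(A1) = sum of predecessors on chain A = 0
EF = ES + duration = 0 + 2 = 2
Backward pass: LF(M) = deadline = 34; LS(M) = 34 - 2 = 32
LF(A1) = LS(M) - sum(successors on chain A) = 32 - 24 = 8
LS = LF - duration = 8 - 2 = 6
Total float = LS - ES = 6 - 0 = 6

6


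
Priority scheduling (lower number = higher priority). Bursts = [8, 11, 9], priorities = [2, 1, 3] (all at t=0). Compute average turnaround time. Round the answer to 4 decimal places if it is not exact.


Sort by priority (ascending = highest first):
Order: [(1, 11), (2, 8), (3, 9)]
Completion times:
  Priority 1, burst=11, C=11
  Priority 2, burst=8, C=19
  Priority 3, burst=9, C=28
Average turnaround = 58/3 = 19.3333

19.3333


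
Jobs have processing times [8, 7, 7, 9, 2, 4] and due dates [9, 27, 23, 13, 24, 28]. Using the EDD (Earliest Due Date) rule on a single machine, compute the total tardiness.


Sort by due date (EDD order): [(8, 9), (9, 13), (7, 23), (2, 24), (7, 27), (4, 28)]
Compute completion times and tardiness:
  Job 1: p=8, d=9, C=8, tardiness=max(0,8-9)=0
  Job 2: p=9, d=13, C=17, tardiness=max(0,17-13)=4
  Job 3: p=7, d=23, C=24, tardiness=max(0,24-23)=1
  Job 4: p=2, d=24, C=26, tardiness=max(0,26-24)=2
  Job 5: p=7, d=27, C=33, tardiness=max(0,33-27)=6
  Job 6: p=4, d=28, C=37, tardiness=max(0,37-28)=9
Total tardiness = 22

22


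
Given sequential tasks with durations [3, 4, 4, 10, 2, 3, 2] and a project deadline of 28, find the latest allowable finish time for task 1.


LF(activity 1) = deadline - sum of successor durations
Successors: activities 2 through 7 with durations [4, 4, 10, 2, 3, 2]
Sum of successor durations = 25
LF = 28 - 25 = 3

3


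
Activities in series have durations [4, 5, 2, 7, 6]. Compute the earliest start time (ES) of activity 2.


Activity 2 starts after activities 1 through 1 complete.
Predecessor durations: [4]
ES = 4 = 4

4


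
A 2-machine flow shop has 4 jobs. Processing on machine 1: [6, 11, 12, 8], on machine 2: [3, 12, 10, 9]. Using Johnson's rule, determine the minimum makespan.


Apply Johnson's rule:
  Group 1 (a <= b): [(4, 8, 9), (2, 11, 12)]
  Group 2 (a > b): [(3, 12, 10), (1, 6, 3)]
Optimal job order: [4, 2, 3, 1]
Schedule:
  Job 4: M1 done at 8, M2 done at 17
  Job 2: M1 done at 19, M2 done at 31
  Job 3: M1 done at 31, M2 done at 41
  Job 1: M1 done at 37, M2 done at 44
Makespan = 44

44


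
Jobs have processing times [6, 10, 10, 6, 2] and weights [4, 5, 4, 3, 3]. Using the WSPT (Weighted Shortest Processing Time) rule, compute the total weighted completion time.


Compute p/w ratios and sort ascending (WSPT): [(2, 3), (6, 4), (10, 5), (6, 3), (10, 4)]
Compute weighted completion times:
  Job (p=2,w=3): C=2, w*C=3*2=6
  Job (p=6,w=4): C=8, w*C=4*8=32
  Job (p=10,w=5): C=18, w*C=5*18=90
  Job (p=6,w=3): C=24, w*C=3*24=72
  Job (p=10,w=4): C=34, w*C=4*34=136
Total weighted completion time = 336

336


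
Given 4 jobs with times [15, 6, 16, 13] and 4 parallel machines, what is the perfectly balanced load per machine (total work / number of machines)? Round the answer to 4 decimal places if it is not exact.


Total processing time = 15 + 6 + 16 + 13 = 50
Number of machines = 4
Ideal balanced load = 50 / 4 = 12.5

12.5


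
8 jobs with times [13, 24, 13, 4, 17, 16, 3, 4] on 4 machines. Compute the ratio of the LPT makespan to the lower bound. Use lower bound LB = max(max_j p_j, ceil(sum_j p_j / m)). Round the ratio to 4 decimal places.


LPT order: [24, 17, 16, 13, 13, 4, 4, 3]
Machine loads after assignment: [24, 21, 23, 26]
LPT makespan = 26
Lower bound = max(max_job, ceil(total/4)) = max(24, 24) = 24
Ratio = 26 / 24 = 1.0833

1.0833


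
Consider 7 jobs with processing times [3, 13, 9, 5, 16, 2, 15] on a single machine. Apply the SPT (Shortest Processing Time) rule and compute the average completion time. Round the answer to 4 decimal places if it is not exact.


Sort jobs by processing time (SPT order): [2, 3, 5, 9, 13, 15, 16]
Compute completion times sequentially:
  Job 1: processing = 2, completes at 2
  Job 2: processing = 3, completes at 5
  Job 3: processing = 5, completes at 10
  Job 4: processing = 9, completes at 19
  Job 5: processing = 13, completes at 32
  Job 6: processing = 15, completes at 47
  Job 7: processing = 16, completes at 63
Sum of completion times = 178
Average completion time = 178/7 = 25.4286

25.4286


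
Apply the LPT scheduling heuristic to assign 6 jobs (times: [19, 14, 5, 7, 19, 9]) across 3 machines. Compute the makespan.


Sort jobs in decreasing order (LPT): [19, 19, 14, 9, 7, 5]
Assign each job to the least loaded machine:
  Machine 1: jobs [19, 7], load = 26
  Machine 2: jobs [19, 5], load = 24
  Machine 3: jobs [14, 9], load = 23
Makespan = max load = 26

26


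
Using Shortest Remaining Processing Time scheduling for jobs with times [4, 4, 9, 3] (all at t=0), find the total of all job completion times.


Since all jobs arrive at t=0, SRPT equals SPT ordering.
SPT order: [3, 4, 4, 9]
Completion times:
  Job 1: p=3, C=3
  Job 2: p=4, C=7
  Job 3: p=4, C=11
  Job 4: p=9, C=20
Total completion time = 3 + 7 + 11 + 20 = 41

41


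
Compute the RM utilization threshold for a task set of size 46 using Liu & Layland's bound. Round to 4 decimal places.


Compute 2^(1/46) = 1.0151825180
Subtract 1: 1.0151825180 - 1 = 0.0151825180
Multiply by n: 46 * 0.0151825180 = 0.6983958280
Round to 4 dp: 0.6984

0.6984


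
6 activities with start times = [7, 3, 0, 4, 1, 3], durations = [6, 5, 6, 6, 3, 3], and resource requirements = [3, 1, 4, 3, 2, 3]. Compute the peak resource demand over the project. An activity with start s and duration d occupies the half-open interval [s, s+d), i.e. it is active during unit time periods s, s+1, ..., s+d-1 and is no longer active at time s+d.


Each activity i is active on [start_i, start_i + duration_i).
Compute total resource usage per time slot:
  t=0: active resources = [4], total = 4
  t=1: active resources = [4, 2], total = 6
  t=2: active resources = [4, 2], total = 6
  t=3: active resources = [1, 4, 2, 3], total = 10
  t=4: active resources = [1, 4, 3, 3], total = 11
  t=5: active resources = [1, 4, 3, 3], total = 11
  t=6: active resources = [1, 3], total = 4
  t=7: active resources = [3, 1, 3], total = 7
  t=8: active resources = [3, 3], total = 6
  t=9: active resources = [3, 3], total = 6
  t=10: active resources = [3], total = 3
  t=11: active resources = [3], total = 3
  t=12: active resources = [3], total = 3
Peak resource demand = 11

11


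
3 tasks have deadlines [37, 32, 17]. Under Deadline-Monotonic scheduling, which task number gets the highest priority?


Sort tasks by relative deadline (ascending):
  Task 3: deadline = 17
  Task 2: deadline = 32
  Task 1: deadline = 37
Priority order (highest first): [3, 2, 1]
Highest priority task = 3

3


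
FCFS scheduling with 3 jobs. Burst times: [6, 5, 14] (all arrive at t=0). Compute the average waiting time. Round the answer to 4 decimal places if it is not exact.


FCFS order (as given): [6, 5, 14]
Waiting times:
  Job 1: wait = 0
  Job 2: wait = 6
  Job 3: wait = 11
Sum of waiting times = 17
Average waiting time = 17/3 = 5.6667

5.6667


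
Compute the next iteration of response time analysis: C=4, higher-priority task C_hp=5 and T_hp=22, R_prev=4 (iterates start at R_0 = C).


R_next = C + ceil(R_prev / T_hp) * C_hp
ceil(4 / 22) = ceil(0.1818) = 1
Interference = 1 * 5 = 5
R_next = 4 + 5 = 9

9


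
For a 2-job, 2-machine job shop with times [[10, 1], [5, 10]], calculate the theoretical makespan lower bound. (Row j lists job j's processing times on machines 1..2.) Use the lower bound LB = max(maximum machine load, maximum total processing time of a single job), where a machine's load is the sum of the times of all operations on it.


Machine loads:
  Machine 1: 10 + 5 = 15
  Machine 2: 1 + 10 = 11
Max machine load = 15
Job totals:
  Job 1: 11
  Job 2: 15
Max job total = 15
Lower bound = max(15, 15) = 15

15


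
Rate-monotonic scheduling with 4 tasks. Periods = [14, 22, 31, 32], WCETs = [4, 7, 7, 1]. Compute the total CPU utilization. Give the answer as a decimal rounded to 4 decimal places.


Compute individual utilizations (exact fractions):
  Task 1: C/T = 4/14 = 2/7 (approx. 0.2857)
  Task 2: C/T = 7/22 (approx. 0.3182)
  Task 3: C/T = 7/31 (approx. 0.2258)
  Task 4: C/T = 1/32 (approx. 0.0313)
Total utilization U = 2/7 + 7/22 + 7/31 + 1/32 = 65763/76384
Rounded to 4 decimal places: U = 0.8610
RM (Liu & Layland) bound for 4 tasks = 0.756828; compare with U = 65763/76384 (approx. 0.860953)
bound < U <= 1, so the RM sufficient condition is not met (inconclusive; an exact test such as response-time analysis is needed).

0.8610


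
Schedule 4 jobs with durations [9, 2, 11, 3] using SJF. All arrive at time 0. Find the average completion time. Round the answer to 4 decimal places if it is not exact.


SJF order (ascending): [2, 3, 9, 11]
Completion times:
  Job 1: burst=2, C=2
  Job 2: burst=3, C=5
  Job 3: burst=9, C=14
  Job 4: burst=11, C=25
Average completion = 46/4 = 11.5

11.5


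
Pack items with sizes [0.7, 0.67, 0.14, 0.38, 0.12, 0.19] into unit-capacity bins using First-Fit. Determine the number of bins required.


Place items sequentially using First-Fit:
  Item 0.7 -> new Bin 1
  Item 0.67 -> new Bin 2
  Item 0.14 -> Bin 1 (now 0.84)
  Item 0.38 -> new Bin 3
  Item 0.12 -> Bin 1 (now 0.96)
  Item 0.19 -> Bin 2 (now 0.86)
Total bins used = 3

3


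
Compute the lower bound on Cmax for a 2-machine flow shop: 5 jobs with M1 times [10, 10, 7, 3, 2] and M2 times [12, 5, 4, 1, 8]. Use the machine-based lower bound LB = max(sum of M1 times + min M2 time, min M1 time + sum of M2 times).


LB1 = sum(M1 times) + min(M2 times) = 32 + 1 = 33
LB2 = min(M1 times) + sum(M2 times) = 2 + 30 = 32
Lower bound = max(LB1, LB2) = max(33, 32) = 33

33


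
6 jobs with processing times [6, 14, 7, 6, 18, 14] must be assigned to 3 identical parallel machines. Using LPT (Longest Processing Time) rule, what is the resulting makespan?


Sort jobs in decreasing order (LPT): [18, 14, 14, 7, 6, 6]
Assign each job to the least loaded machine:
  Machine 1: jobs [18, 6], load = 24
  Machine 2: jobs [14, 7], load = 21
  Machine 3: jobs [14, 6], load = 20
Makespan = max load = 24

24


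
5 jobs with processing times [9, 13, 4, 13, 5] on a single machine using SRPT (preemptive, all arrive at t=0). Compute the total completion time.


Since all jobs arrive at t=0, SRPT equals SPT ordering.
SPT order: [4, 5, 9, 13, 13]
Completion times:
  Job 1: p=4, C=4
  Job 2: p=5, C=9
  Job 3: p=9, C=18
  Job 4: p=13, C=31
  Job 5: p=13, C=44
Total completion time = 4 + 9 + 18 + 31 + 44 = 106

106


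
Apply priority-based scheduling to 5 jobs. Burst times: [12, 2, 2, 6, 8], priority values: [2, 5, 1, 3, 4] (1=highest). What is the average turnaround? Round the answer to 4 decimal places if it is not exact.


Sort by priority (ascending = highest first):
Order: [(1, 2), (2, 12), (3, 6), (4, 8), (5, 2)]
Completion times:
  Priority 1, burst=2, C=2
  Priority 2, burst=12, C=14
  Priority 3, burst=6, C=20
  Priority 4, burst=8, C=28
  Priority 5, burst=2, C=30
Average turnaround = 94/5 = 18.8

18.8


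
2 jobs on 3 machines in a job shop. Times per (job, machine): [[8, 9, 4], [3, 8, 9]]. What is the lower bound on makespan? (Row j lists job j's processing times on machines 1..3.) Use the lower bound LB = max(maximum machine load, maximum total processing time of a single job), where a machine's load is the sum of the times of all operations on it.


Machine loads:
  Machine 1: 8 + 3 = 11
  Machine 2: 9 + 8 = 17
  Machine 3: 4 + 9 = 13
Max machine load = 17
Job totals:
  Job 1: 21
  Job 2: 20
Max job total = 21
Lower bound = max(17, 21) = 21

21


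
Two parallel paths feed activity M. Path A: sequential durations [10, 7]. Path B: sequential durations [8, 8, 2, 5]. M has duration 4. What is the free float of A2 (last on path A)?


ES(A2) = sum of predecessors on chain A = 10
EF(A2) = ES + duration = 10 + 7 = 17
Successor of A2 is M. ES(M) = max(sum(A), sum(B)) = max(17, 23) = 23
Free float = ES(successor) - EF(current) = 23 - 17 = 6

6


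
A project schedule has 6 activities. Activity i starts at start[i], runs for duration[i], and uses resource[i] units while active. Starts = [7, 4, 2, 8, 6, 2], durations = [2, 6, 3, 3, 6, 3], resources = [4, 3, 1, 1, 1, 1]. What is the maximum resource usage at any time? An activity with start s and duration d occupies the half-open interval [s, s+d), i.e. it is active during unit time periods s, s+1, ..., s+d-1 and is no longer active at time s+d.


Each activity i is active on [start_i, start_i + duration_i).
Compute total resource usage per time slot:
  t=0: active resources = [], total = 0
  t=1: active resources = [], total = 0
  t=2: active resources = [1, 1], total = 2
  t=3: active resources = [1, 1], total = 2
  t=4: active resources = [3, 1, 1], total = 5
  t=5: active resources = [3], total = 3
  t=6: active resources = [3, 1], total = 4
  t=7: active resources = [4, 3, 1], total = 8
  t=8: active resources = [4, 3, 1, 1], total = 9
  t=9: active resources = [3, 1, 1], total = 5
  t=10: active resources = [1, 1], total = 2
  t=11: active resources = [1], total = 1
Peak resource demand = 9

9


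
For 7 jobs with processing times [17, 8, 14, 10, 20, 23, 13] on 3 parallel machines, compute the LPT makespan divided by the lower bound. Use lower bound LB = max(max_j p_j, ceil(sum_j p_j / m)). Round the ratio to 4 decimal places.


LPT order: [23, 20, 17, 14, 13, 10, 8]
Machine loads after assignment: [33, 33, 39]
LPT makespan = 39
Lower bound = max(max_job, ceil(total/3)) = max(23, 35) = 35
Ratio = 39 / 35 = 1.1143

1.1143


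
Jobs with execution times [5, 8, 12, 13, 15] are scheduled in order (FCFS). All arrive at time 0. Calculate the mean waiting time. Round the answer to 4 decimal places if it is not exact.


FCFS order (as given): [5, 8, 12, 13, 15]
Waiting times:
  Job 1: wait = 0
  Job 2: wait = 5
  Job 3: wait = 13
  Job 4: wait = 25
  Job 5: wait = 38
Sum of waiting times = 81
Average waiting time = 81/5 = 16.2

16.2


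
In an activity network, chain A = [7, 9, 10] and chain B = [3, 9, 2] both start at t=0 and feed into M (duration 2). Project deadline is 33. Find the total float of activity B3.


Forward pass: ES(B3) = sum of predecessors on chain B = 12
EF = ES + duration = 12 + 2 = 14
Backward pass: LF(M) = deadline = 33; LS(M) = 33 - 2 = 31
LF(B3) = LS(M) - sum(successors on chain B) = 31 - 0 = 31
LS = LF - duration = 31 - 2 = 29
Total float = LS - ES = 29 - 12 = 17

17


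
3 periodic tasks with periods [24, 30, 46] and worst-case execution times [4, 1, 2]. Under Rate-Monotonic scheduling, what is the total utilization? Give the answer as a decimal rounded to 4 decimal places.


Compute individual utilizations (exact fractions):
  Task 1: C/T = 4/24 = 1/6 (approx. 0.1667)
  Task 2: C/T = 1/30 (approx. 0.0333)
  Task 3: C/T = 2/46 = 1/23 (approx. 0.0435)
Total utilization U = 1/6 + 1/30 + 1/23 = 28/115
Rounded to 4 decimal places: U = 0.2435
RM (Liu & Layland) bound for 3 tasks = 0.779763; compare with U = 28/115 (approx. 0.243478)
U <= bound, so schedulable by RM sufficient condition.

0.2435


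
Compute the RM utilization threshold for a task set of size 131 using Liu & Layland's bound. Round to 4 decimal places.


Compute 2^(1/131) = 1.0053052230
Subtract 1: 1.0053052230 - 1 = 0.0053052230
Multiply by n: 131 * 0.0053052230 = 0.6949842130
Round to 4 dp: 0.6950

0.6950


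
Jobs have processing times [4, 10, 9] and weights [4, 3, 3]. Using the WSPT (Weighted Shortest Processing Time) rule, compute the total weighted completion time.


Compute p/w ratios and sort ascending (WSPT): [(4, 4), (9, 3), (10, 3)]
Compute weighted completion times:
  Job (p=4,w=4): C=4, w*C=4*4=16
  Job (p=9,w=3): C=13, w*C=3*13=39
  Job (p=10,w=3): C=23, w*C=3*23=69
Total weighted completion time = 124

124


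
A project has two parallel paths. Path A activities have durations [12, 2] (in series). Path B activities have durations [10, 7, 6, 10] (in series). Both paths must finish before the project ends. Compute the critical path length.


Path A total = 12 + 2 = 14
Path B total = 10 + 7 + 6 + 10 = 33
Critical path = longest path = max(14, 33) = 33

33


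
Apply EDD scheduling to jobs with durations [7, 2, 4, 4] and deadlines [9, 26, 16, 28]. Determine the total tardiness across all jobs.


Sort by due date (EDD order): [(7, 9), (4, 16), (2, 26), (4, 28)]
Compute completion times and tardiness:
  Job 1: p=7, d=9, C=7, tardiness=max(0,7-9)=0
  Job 2: p=4, d=16, C=11, tardiness=max(0,11-16)=0
  Job 3: p=2, d=26, C=13, tardiness=max(0,13-26)=0
  Job 4: p=4, d=28, C=17, tardiness=max(0,17-28)=0
Total tardiness = 0

0


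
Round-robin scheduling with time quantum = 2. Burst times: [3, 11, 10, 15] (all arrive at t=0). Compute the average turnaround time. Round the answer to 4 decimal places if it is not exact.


Time quantum = 2
Execution trace:
  J1 runs 2 units, time = 2
  J2 runs 2 units, time = 4
  J3 runs 2 units, time = 6
  J4 runs 2 units, time = 8
  J1 runs 1 units, time = 9
  J2 runs 2 units, time = 11
  J3 runs 2 units, time = 13
  J4 runs 2 units, time = 15
  J2 runs 2 units, time = 17
  J3 runs 2 units, time = 19
  J4 runs 2 units, time = 21
  J2 runs 2 units, time = 23
  J3 runs 2 units, time = 25
  J4 runs 2 units, time = 27
  J2 runs 2 units, time = 29
  J3 runs 2 units, time = 31
  J4 runs 2 units, time = 33
  J2 runs 1 units, time = 34
  J4 runs 2 units, time = 36
  J4 runs 2 units, time = 38
  J4 runs 1 units, time = 39
Finish times: [9, 34, 31, 39]
Average turnaround = 113/4 = 28.25

28.25


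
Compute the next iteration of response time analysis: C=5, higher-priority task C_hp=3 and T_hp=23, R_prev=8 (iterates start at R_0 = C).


R_next = C + ceil(R_prev / T_hp) * C_hp
ceil(8 / 23) = ceil(0.3478) = 1
Interference = 1 * 3 = 3
R_next = 5 + 3 = 8
R_next = R_prev, so the iteration has converged (response time = 8).

8


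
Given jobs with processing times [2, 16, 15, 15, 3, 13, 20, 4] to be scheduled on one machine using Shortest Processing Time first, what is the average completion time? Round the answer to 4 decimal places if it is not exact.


Sort jobs by processing time (SPT order): [2, 3, 4, 13, 15, 15, 16, 20]
Compute completion times sequentially:
  Job 1: processing = 2, completes at 2
  Job 2: processing = 3, completes at 5
  Job 3: processing = 4, completes at 9
  Job 4: processing = 13, completes at 22
  Job 5: processing = 15, completes at 37
  Job 6: processing = 15, completes at 52
  Job 7: processing = 16, completes at 68
  Job 8: processing = 20, completes at 88
Sum of completion times = 283
Average completion time = 283/8 = 35.375

35.375


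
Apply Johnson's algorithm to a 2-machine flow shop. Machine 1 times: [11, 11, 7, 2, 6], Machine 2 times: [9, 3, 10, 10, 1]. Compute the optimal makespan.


Apply Johnson's rule:
  Group 1 (a <= b): [(4, 2, 10), (3, 7, 10)]
  Group 2 (a > b): [(1, 11, 9), (2, 11, 3), (5, 6, 1)]
Optimal job order: [4, 3, 1, 2, 5]
Schedule:
  Job 4: M1 done at 2, M2 done at 12
  Job 3: M1 done at 9, M2 done at 22
  Job 1: M1 done at 20, M2 done at 31
  Job 2: M1 done at 31, M2 done at 34
  Job 5: M1 done at 37, M2 done at 38
Makespan = 38

38


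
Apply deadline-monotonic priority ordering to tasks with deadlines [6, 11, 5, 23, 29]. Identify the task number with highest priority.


Sort tasks by relative deadline (ascending):
  Task 3: deadline = 5
  Task 1: deadline = 6
  Task 2: deadline = 11
  Task 4: deadline = 23
  Task 5: deadline = 29
Priority order (highest first): [3, 1, 2, 4, 5]
Highest priority task = 3

3


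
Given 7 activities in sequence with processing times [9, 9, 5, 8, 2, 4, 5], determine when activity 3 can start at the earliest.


Activity 3 starts after activities 1 through 2 complete.
Predecessor durations: [9, 9]
ES = 9 + 9 = 18

18


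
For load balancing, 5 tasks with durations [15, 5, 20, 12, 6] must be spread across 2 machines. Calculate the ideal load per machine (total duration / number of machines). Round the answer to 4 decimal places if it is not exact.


Total processing time = 15 + 5 + 20 + 12 + 6 = 58
Number of machines = 2
Ideal balanced load = 58 / 2 = 29.0

29.0


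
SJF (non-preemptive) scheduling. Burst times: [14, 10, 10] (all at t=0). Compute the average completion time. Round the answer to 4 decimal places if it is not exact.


SJF order (ascending): [10, 10, 14]
Completion times:
  Job 1: burst=10, C=10
  Job 2: burst=10, C=20
  Job 3: burst=14, C=34
Average completion = 64/3 = 21.3333

21.3333
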